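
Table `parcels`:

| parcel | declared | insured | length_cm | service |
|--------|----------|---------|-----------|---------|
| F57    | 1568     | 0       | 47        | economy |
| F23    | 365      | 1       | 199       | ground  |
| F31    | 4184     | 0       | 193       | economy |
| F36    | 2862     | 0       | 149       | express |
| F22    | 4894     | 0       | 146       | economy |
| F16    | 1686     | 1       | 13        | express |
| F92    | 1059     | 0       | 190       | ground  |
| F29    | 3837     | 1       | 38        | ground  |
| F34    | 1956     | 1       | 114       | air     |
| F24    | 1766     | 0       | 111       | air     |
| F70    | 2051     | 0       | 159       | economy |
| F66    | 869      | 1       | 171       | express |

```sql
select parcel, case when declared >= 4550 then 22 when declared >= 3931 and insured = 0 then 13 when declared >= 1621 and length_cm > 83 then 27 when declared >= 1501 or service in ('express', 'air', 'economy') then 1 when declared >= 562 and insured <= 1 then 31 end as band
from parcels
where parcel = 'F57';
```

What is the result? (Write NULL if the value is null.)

parcel = F57: declared=1568, insured=0, length_cm=47, service=economy.
declared >= 4550 → false
declared >= 3931 and insured = 0 → false
declared >= 1621 and length_cm > 83 → false
declared >= 1501 or service in ('express', 'air', 'economy') → true → 1

1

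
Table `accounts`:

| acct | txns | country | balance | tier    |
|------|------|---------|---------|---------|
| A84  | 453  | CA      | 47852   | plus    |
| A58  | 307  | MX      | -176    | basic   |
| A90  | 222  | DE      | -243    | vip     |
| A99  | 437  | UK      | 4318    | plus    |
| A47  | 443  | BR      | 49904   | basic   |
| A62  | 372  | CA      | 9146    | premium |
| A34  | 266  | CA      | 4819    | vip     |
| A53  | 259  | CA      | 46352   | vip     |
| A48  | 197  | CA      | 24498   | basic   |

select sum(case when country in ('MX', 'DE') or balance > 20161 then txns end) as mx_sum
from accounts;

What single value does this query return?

acct=A84: ✓ → 453
acct=A58: ✓ → 307
acct=A90: ✓ → 222
acct=A99: ✗
acct=A47: ✓ → 443
acct=A62: ✗
acct=A34: ✗
acct=A53: ✓ → 259
acct=A48: ✓ → 197
mx_sum = 453 + 307 + 222 + 443 + 259 + 197 = 1881

1881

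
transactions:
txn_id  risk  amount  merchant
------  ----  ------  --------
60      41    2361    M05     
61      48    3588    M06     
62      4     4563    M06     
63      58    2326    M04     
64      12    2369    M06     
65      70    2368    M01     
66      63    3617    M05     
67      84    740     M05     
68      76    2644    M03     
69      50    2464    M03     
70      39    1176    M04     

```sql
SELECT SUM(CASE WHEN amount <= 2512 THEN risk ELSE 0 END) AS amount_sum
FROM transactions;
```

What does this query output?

txn_id=60: ✓ → 41
txn_id=61: ✗
txn_id=62: ✗
txn_id=63: ✓ → 58
txn_id=64: ✓ → 12
txn_id=65: ✓ → 70
txn_id=66: ✗
txn_id=67: ✓ → 84
txn_id=68: ✗
txn_id=69: ✓ → 50
txn_id=70: ✓ → 39
amount_sum = 41 + 58 + 12 + 70 + 84 + 50 + 39 = 354

354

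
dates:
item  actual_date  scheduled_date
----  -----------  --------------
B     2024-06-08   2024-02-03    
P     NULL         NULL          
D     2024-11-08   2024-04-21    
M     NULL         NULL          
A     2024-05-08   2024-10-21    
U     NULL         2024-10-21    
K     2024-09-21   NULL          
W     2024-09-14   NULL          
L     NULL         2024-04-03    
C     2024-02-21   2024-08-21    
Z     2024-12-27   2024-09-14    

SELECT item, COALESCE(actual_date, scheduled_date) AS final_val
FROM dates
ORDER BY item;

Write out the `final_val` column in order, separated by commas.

2024-05-08, 2024-06-08, 2024-02-21, 2024-11-08, 2024-09-21, 2024-04-03, NULL, NULL, 2024-10-21, 2024-09-14, 2024-12-27

item=A: actual_date=2024-05-08 → 2024-05-08
item=B: actual_date=2024-06-08 → 2024-06-08
item=C: actual_date=2024-02-21 → 2024-02-21
item=D: actual_date=2024-11-08 → 2024-11-08
item=K: actual_date=2024-09-21 → 2024-09-21
item=L: actual_date=NULL, scheduled_date=2024-04-03 → 2024-04-03
item=M: actual_date=NULL, scheduled_date=NULL (all NULL) → NULL
item=P: actual_date=NULL, scheduled_date=NULL (all NULL) → NULL
item=U: actual_date=NULL, scheduled_date=2024-10-21 → 2024-10-21
item=W: actual_date=2024-09-14 → 2024-09-14
item=Z: actual_date=2024-12-27 → 2024-12-27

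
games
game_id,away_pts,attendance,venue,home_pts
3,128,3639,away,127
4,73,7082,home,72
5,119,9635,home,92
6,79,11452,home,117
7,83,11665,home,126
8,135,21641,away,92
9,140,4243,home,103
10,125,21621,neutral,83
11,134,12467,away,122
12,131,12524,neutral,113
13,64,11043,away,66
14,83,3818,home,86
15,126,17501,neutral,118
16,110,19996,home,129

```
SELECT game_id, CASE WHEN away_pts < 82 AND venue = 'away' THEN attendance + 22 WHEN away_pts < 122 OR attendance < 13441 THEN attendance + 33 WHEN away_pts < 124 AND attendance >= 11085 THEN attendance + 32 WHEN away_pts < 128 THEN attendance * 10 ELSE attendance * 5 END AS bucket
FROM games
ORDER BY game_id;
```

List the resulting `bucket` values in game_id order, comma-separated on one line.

3672, 7115, 9668, 11485, 11698, 108205, 4276, 216210, 12500, 12557, 11065, 3851, 175010, 20029

game_id=3: away_pts < 122 OR attendance < 13441 → 3672
game_id=4: away_pts < 122 OR attendance < 13441 → 7115
game_id=5: away_pts < 122 OR attendance < 13441 → 9668
game_id=6: away_pts < 122 OR attendance < 13441 → 11485
game_id=7: away_pts < 122 OR attendance < 13441 → 11698
game_id=8: ELSE → 108205
game_id=9: away_pts < 122 OR attendance < 13441 → 4276
game_id=10: away_pts < 128 → 216210
game_id=11: away_pts < 122 OR attendance < 13441 → 12500
game_id=12: away_pts < 122 OR attendance < 13441 → 12557
game_id=13: away_pts < 82 AND venue = 'away' → 11065
game_id=14: away_pts < 122 OR attendance < 13441 → 3851
game_id=15: away_pts < 128 → 175010
game_id=16: away_pts < 122 OR attendance < 13441 → 20029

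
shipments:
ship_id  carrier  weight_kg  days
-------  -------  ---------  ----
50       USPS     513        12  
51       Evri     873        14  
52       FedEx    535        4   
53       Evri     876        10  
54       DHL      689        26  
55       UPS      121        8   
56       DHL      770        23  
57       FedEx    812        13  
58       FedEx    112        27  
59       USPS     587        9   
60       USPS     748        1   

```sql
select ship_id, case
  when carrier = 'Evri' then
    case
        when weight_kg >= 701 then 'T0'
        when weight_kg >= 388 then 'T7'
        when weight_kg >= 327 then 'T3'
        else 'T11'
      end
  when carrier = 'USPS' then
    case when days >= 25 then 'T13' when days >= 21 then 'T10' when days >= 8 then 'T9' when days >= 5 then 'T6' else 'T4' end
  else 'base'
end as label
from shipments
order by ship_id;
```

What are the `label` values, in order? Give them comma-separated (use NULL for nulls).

T9, T0, base, T0, base, base, base, base, base, T9, T4

ship_id=50: carrier='USPS' → inner[days >= 8] → T9
ship_id=51: carrier='Evri' → inner[weight_kg >= 701] → T0
ship_id=52: carrier='FedEx' → outer ELSE → base
ship_id=53: carrier='Evri' → inner[weight_kg >= 701] → T0
ship_id=54: carrier='DHL' → outer ELSE → base
ship_id=55: carrier='UPS' → outer ELSE → base
ship_id=56: carrier='DHL' → outer ELSE → base
ship_id=57: carrier='FedEx' → outer ELSE → base
ship_id=58: carrier='FedEx' → outer ELSE → base
ship_id=59: carrier='USPS' → inner[days >= 8] → T9
ship_id=60: carrier='USPS' → inner[ELSE] → T4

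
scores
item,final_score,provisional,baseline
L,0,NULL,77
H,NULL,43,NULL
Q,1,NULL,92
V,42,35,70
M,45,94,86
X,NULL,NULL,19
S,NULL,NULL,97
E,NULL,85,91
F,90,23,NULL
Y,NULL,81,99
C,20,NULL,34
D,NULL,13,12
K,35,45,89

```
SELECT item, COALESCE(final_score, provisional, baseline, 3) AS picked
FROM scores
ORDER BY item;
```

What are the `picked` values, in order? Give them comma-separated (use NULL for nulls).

20, 13, 85, 90, 43, 35, 0, 45, 1, 97, 42, 19, 81

item=C: final_score=20 → 20
item=D: final_score=NULL, provisional=13 → 13
item=E: final_score=NULL, provisional=85 → 85
item=F: final_score=90 → 90
item=H: final_score=NULL, provisional=43 → 43
item=K: final_score=35 → 35
item=L: final_score=0 → 0
item=M: final_score=45 → 45
item=Q: final_score=1 → 1
item=S: final_score=NULL, provisional=NULL, baseline=97 → 97
item=V: final_score=42 → 42
item=X: final_score=NULL, provisional=NULL, baseline=19 → 19
item=Y: final_score=NULL, provisional=81 → 81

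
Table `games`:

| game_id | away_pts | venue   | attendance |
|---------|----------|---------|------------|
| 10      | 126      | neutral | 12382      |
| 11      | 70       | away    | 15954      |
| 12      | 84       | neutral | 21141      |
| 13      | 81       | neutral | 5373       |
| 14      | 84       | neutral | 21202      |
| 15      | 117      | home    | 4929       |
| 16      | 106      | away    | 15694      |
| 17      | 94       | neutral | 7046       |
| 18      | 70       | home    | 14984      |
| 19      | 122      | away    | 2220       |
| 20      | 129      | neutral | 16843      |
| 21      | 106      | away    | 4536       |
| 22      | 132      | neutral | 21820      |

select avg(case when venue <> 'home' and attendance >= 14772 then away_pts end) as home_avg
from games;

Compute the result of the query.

game_id=10: ✗
game_id=11: ✓ → 70
game_id=12: ✓ → 84
game_id=13: ✗
game_id=14: ✓ → 84
game_id=15: ✗
game_id=16: ✓ → 106
game_id=17: ✗
game_id=18: ✗
game_id=19: ✗
game_id=20: ✓ → 129
game_id=21: ✗
game_id=22: ✓ → 132
home_avg = (70 + 84 + 84 + 106 + 129 + 132) / 6 = 100.8333333333

100.8333333333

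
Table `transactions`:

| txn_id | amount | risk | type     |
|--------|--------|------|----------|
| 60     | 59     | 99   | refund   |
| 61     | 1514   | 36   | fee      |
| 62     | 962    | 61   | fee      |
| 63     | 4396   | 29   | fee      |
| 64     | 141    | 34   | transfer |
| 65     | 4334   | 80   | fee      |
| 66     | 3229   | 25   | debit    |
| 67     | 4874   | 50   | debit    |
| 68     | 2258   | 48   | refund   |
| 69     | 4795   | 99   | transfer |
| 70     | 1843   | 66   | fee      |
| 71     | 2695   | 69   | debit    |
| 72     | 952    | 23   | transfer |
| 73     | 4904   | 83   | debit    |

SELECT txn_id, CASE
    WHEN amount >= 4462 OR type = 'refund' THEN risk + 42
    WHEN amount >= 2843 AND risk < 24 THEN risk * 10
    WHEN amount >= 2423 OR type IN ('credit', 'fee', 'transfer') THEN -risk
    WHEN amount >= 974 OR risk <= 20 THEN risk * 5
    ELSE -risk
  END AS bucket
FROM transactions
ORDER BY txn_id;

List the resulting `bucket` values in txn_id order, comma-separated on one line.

141, -36, -61, -29, -34, -80, -25, 92, 90, 141, -66, -69, -23, 125

txn_id=60: amount >= 4462 OR type = 'refund' → 141
txn_id=61: amount >= 2423 OR type IN ('credit', 'fee', 'transfer') → -36
txn_id=62: amount >= 2423 OR type IN ('credit', 'fee', 'transfer') → -61
txn_id=63: amount >= 2423 OR type IN ('credit', 'fee', 'transfer') → -29
txn_id=64: amount >= 2423 OR type IN ('credit', 'fee', 'transfer') → -34
txn_id=65: amount >= 2423 OR type IN ('credit', 'fee', 'transfer') → -80
txn_id=66: amount >= 2423 OR type IN ('credit', 'fee', 'transfer') → -25
txn_id=67: amount >= 4462 OR type = 'refund' → 92
txn_id=68: amount >= 4462 OR type = 'refund' → 90
txn_id=69: amount >= 4462 OR type = 'refund' → 141
txn_id=70: amount >= 2423 OR type IN ('credit', 'fee', 'transfer') → -66
txn_id=71: amount >= 2423 OR type IN ('credit', 'fee', 'transfer') → -69
txn_id=72: amount >= 2423 OR type IN ('credit', 'fee', 'transfer') → -23
txn_id=73: amount >= 4462 OR type = 'refund' → 125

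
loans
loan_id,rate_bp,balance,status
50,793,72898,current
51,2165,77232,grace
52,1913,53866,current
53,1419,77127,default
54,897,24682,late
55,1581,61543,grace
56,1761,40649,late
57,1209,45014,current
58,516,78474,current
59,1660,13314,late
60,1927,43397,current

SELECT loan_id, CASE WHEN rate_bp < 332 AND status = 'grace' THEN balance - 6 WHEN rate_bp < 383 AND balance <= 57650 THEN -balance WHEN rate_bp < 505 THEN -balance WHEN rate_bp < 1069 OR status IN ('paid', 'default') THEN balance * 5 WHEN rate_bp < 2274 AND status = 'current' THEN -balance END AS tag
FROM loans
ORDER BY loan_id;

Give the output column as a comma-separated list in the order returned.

364490, NULL, -53866, 385635, 123410, NULL, NULL, -45014, 392370, NULL, -43397

loan_id=50: rate_bp < 1069 OR status IN ('paid', 'default') → 364490
loan_id=51: (no match → NULL) → NULL
loan_id=52: rate_bp < 2274 AND status = 'current' → -53866
loan_id=53: rate_bp < 1069 OR status IN ('paid', 'default') → 385635
loan_id=54: rate_bp < 1069 OR status IN ('paid', 'default') → 123410
loan_id=55: (no match → NULL) → NULL
loan_id=56: (no match → NULL) → NULL
loan_id=57: rate_bp < 2274 AND status = 'current' → -45014
loan_id=58: rate_bp < 1069 OR status IN ('paid', 'default') → 392370
loan_id=59: (no match → NULL) → NULL
loan_id=60: rate_bp < 2274 AND status = 'current' → -43397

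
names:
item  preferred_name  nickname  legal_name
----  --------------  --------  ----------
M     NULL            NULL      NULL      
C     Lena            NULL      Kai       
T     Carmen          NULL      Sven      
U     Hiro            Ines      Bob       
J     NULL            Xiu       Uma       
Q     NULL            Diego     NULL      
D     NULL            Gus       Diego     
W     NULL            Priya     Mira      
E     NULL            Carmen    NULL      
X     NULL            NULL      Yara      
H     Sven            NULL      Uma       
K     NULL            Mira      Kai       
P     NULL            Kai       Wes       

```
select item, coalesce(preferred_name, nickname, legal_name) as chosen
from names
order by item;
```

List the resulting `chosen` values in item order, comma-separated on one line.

Lena, Gus, Carmen, Sven, Xiu, Mira, NULL, Kai, Diego, Carmen, Hiro, Priya, Yara

item=C: preferred_name=Lena → Lena
item=D: preferred_name=NULL, nickname=Gus → Gus
item=E: preferred_name=NULL, nickname=Carmen → Carmen
item=H: preferred_name=Sven → Sven
item=J: preferred_name=NULL, nickname=Xiu → Xiu
item=K: preferred_name=NULL, nickname=Mira → Mira
item=M: preferred_name=NULL, nickname=NULL, legal_name=NULL (all NULL) → NULL
item=P: preferred_name=NULL, nickname=Kai → Kai
item=Q: preferred_name=NULL, nickname=Diego → Diego
item=T: preferred_name=Carmen → Carmen
item=U: preferred_name=Hiro → Hiro
item=W: preferred_name=NULL, nickname=Priya → Priya
item=X: preferred_name=NULL, nickname=NULL, legal_name=Yara → Yara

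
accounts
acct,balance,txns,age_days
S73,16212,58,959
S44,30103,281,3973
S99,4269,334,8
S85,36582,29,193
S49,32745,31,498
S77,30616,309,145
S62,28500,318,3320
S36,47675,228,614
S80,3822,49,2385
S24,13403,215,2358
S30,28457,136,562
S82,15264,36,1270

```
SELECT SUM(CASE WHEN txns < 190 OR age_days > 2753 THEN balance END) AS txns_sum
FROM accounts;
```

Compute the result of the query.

acct=S73: ✓ → 16212
acct=S44: ✓ → 30103
acct=S99: ✗
acct=S85: ✓ → 36582
acct=S49: ✓ → 32745
acct=S77: ✗
acct=S62: ✓ → 28500
acct=S36: ✗
acct=S80: ✓ → 3822
acct=S24: ✗
acct=S30: ✓ → 28457
acct=S82: ✓ → 15264
txns_sum = 16212 + 30103 + 36582 + 32745 + 28500 + 3822 + 28457 + 15264 = 191685

191685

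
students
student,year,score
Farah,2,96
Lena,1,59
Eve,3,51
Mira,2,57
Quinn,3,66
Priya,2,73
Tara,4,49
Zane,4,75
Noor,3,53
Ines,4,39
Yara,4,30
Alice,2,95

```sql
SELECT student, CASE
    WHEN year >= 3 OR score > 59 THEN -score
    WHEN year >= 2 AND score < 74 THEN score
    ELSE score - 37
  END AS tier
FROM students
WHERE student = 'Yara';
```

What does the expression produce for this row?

student = Yara: year=4, score=30.
year >= 3 OR score > 59 → true → -30

-30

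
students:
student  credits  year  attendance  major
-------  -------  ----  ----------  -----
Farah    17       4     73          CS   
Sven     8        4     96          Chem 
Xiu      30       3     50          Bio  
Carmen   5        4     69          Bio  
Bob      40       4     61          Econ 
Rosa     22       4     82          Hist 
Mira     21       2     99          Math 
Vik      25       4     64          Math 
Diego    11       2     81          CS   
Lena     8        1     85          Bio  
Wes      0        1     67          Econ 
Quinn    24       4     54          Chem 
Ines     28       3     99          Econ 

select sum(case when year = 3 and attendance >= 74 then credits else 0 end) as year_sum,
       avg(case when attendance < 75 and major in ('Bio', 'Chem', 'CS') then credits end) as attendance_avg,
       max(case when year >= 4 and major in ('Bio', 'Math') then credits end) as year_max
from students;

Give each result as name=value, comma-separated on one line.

year_sum=28, attendance_avg=19, year_max=25

[year_sum: year = 3 and attendance >= 74]
student=Farah: ✗
student=Sven: ✗
student=Xiu: ✗
student=Carmen: ✗
student=Bob: ✗
student=Rosa: ✗
student=Mira: ✗
student=Vik: ✗
student=Diego: ✗
student=Lena: ✗
student=Wes: ✗
student=Quinn: ✗
student=Ines: ✓ → 28
year_sum = 28
—
[attendance_avg: attendance < 75 and major in ('Bio', 'Chem', 'CS')]
student=Farah: ✓ → 17
student=Sven: ✗
student=Xiu: ✓ → 30
student=Carmen: ✓ → 5
student=Bob: ✗
student=Rosa: ✗
student=Mira: ✗
student=Vik: ✗
student=Diego: ✗
student=Lena: ✗
student=Wes: ✗
student=Quinn: ✓ → 24
student=Ines: ✗
attendance_avg = (17 + 30 + 5 + 24) / 4 = 19
—
[year_max: year >= 4 and major in ('Bio', 'Math')]
student=Farah: ✗
student=Sven: ✗
student=Xiu: ✗
student=Carmen: ✓ → 5
student=Bob: ✗
student=Rosa: ✗
student=Mira: ✗
student=Vik: ✓ → 25
student=Diego: ✗
student=Lena: ✗
student=Wes: ✗
student=Quinn: ✗
student=Ines: ✗
year_max = MAX(5, 25) = 25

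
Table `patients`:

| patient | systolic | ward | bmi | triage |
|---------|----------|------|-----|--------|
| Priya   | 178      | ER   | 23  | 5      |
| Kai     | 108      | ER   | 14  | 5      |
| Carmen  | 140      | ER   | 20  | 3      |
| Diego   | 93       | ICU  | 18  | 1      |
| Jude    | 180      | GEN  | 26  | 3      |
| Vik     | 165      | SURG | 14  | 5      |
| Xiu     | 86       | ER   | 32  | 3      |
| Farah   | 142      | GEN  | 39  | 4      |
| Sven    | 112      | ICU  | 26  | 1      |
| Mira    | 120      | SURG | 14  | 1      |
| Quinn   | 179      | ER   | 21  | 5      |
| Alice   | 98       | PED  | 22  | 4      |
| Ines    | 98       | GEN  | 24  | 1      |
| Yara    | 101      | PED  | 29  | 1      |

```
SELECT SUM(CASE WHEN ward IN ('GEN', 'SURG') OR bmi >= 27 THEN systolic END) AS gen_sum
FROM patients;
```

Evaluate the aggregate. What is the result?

892

patient=Priya: ✗
patient=Kai: ✗
patient=Carmen: ✗
patient=Diego: ✗
patient=Jude: ✓ → 180
patient=Vik: ✓ → 165
patient=Xiu: ✓ → 86
patient=Farah: ✓ → 142
patient=Sven: ✗
patient=Mira: ✓ → 120
patient=Quinn: ✗
patient=Alice: ✗
patient=Ines: ✓ → 98
patient=Yara: ✓ → 101
gen_sum = 180 + 165 + 86 + 142 + 120 + 98 + 101 = 892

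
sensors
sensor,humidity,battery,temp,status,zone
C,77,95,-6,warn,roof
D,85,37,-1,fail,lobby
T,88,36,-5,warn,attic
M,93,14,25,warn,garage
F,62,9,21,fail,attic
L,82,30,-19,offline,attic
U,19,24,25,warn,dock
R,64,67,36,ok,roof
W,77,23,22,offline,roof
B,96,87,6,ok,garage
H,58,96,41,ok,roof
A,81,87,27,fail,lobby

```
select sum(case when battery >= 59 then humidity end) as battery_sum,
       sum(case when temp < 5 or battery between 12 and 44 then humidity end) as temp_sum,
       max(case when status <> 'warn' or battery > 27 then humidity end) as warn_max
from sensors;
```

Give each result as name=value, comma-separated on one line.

battery_sum=376, temp_sum=521, warn_max=96

[battery_sum: battery >= 59]
sensor=C: ✓ → 77
sensor=D: ✗
sensor=T: ✗
sensor=M: ✗
sensor=F: ✗
sensor=L: ✗
sensor=U: ✗
sensor=R: ✓ → 64
sensor=W: ✗
sensor=B: ✓ → 96
sensor=H: ✓ → 58
sensor=A: ✓ → 81
battery_sum = 77 + 64 + 96 + 58 + 81 = 376
—
[temp_sum: temp < 5 or battery between 12 and 44]
sensor=C: ✓ → 77
sensor=D: ✓ → 85
sensor=T: ✓ → 88
sensor=M: ✓ → 93
sensor=F: ✗
sensor=L: ✓ → 82
sensor=U: ✓ → 19
sensor=R: ✗
sensor=W: ✓ → 77
sensor=B: ✗
sensor=H: ✗
sensor=A: ✗
temp_sum = 77 + 85 + 88 + 93 + 82 + 19 + 77 = 521
—
[warn_max: status <> 'warn' or battery > 27]
sensor=C: ✓ → 77
sensor=D: ✓ → 85
sensor=T: ✓ → 88
sensor=M: ✗
sensor=F: ✓ → 62
sensor=L: ✓ → 82
sensor=U: ✗
sensor=R: ✓ → 64
sensor=W: ✓ → 77
sensor=B: ✓ → 96
sensor=H: ✓ → 58
sensor=A: ✓ → 81
warn_max = MAX(77, 85, 88, 62, 82, 64, 77, 96, 58, 81) = 96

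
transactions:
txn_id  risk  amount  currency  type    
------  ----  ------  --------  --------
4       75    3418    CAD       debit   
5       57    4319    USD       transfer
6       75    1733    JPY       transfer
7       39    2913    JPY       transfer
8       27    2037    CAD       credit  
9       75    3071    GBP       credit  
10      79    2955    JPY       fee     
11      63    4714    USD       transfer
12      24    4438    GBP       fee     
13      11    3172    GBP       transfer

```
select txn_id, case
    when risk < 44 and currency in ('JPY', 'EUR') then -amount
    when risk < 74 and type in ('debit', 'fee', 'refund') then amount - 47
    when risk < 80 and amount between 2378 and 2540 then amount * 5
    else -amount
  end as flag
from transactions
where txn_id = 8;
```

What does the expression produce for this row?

txn_id = 8: risk=27, amount=2037, currency=CAD, type=credit.
risk < 44 and currency in ('JPY', 'EUR') → false
risk < 74 and type in ('debit', 'fee', 'refund') → false
risk < 80 and amount between 2378 and 2540 → false
No prior WHEN matched → ELSE → -2037

-2037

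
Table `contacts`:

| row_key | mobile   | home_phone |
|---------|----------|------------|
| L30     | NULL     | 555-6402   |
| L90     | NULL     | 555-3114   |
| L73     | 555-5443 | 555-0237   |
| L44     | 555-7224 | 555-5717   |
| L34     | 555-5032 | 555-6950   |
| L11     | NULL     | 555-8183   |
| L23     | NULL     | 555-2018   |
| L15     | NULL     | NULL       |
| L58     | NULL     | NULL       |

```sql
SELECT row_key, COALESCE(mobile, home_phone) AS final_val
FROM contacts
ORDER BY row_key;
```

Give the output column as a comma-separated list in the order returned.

555-8183, NULL, 555-2018, 555-6402, 555-5032, 555-7224, NULL, 555-5443, 555-3114

row_key=L11: mobile=NULL, home_phone=555-8183 → 555-8183
row_key=L15: mobile=NULL, home_phone=NULL (all NULL) → NULL
row_key=L23: mobile=NULL, home_phone=555-2018 → 555-2018
row_key=L30: mobile=NULL, home_phone=555-6402 → 555-6402
row_key=L34: mobile=555-5032 → 555-5032
row_key=L44: mobile=555-7224 → 555-7224
row_key=L58: mobile=NULL, home_phone=NULL (all NULL) → NULL
row_key=L73: mobile=555-5443 → 555-5443
row_key=L90: mobile=NULL, home_phone=555-3114 → 555-3114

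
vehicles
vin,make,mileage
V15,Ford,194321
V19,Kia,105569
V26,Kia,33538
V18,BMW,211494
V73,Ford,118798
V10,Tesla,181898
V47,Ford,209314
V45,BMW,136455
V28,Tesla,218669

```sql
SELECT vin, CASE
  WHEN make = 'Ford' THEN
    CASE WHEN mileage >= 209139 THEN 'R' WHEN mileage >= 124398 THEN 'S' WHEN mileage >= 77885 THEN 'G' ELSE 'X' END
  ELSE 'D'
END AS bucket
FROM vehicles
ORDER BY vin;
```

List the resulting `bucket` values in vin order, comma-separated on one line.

D, S, D, D, D, D, D, R, G

vin=V10: make='Tesla' → outer ELSE → D
vin=V15: make='Ford' → inner[mileage >= 124398] → S
vin=V18: make='BMW' → outer ELSE → D
vin=V19: make='Kia' → outer ELSE → D
vin=V26: make='Kia' → outer ELSE → D
vin=V28: make='Tesla' → outer ELSE → D
vin=V45: make='BMW' → outer ELSE → D
vin=V47: make='Ford' → inner[mileage >= 209139] → R
vin=V73: make='Ford' → inner[mileage >= 77885] → G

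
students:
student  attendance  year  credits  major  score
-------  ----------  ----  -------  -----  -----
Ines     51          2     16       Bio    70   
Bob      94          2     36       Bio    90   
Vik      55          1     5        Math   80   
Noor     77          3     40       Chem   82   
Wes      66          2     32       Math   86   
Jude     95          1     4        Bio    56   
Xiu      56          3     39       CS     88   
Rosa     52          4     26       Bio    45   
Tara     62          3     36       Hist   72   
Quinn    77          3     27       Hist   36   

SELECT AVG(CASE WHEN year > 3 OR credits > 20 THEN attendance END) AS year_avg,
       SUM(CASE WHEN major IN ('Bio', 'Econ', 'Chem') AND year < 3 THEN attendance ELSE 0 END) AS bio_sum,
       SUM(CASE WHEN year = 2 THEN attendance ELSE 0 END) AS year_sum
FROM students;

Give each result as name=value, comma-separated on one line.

[year_avg: year > 3 OR credits > 20]
student=Ines: ✗
student=Bob: ✓ → 94
student=Vik: ✗
student=Noor: ✓ → 77
student=Wes: ✓ → 66
student=Jude: ✗
student=Xiu: ✓ → 56
student=Rosa: ✓ → 52
student=Tara: ✓ → 62
student=Quinn: ✓ → 77
year_avg = (94 + 77 + 66 + 56 + 52 + 62 + 77) / 7 = 69.1428571429
—
[bio_sum: major IN ('Bio', 'Econ', 'Chem') AND year < 3]
student=Ines: ✓ → 51
student=Bob: ✓ → 94
student=Vik: ✗
student=Noor: ✗
student=Wes: ✗
student=Jude: ✓ → 95
student=Xiu: ✗
student=Rosa: ✗
student=Tara: ✗
student=Quinn: ✗
bio_sum = 51 + 94 + 95 = 240
—
[year_sum: year = 2]
student=Ines: ✓ → 51
student=Bob: ✓ → 94
student=Vik: ✗
student=Noor: ✗
student=Wes: ✓ → 66
student=Jude: ✗
student=Xiu: ✗
student=Rosa: ✗
student=Tara: ✗
student=Quinn: ✗
year_sum = 51 + 94 + 66 = 211

year_avg=69.1428571429, bio_sum=240, year_sum=211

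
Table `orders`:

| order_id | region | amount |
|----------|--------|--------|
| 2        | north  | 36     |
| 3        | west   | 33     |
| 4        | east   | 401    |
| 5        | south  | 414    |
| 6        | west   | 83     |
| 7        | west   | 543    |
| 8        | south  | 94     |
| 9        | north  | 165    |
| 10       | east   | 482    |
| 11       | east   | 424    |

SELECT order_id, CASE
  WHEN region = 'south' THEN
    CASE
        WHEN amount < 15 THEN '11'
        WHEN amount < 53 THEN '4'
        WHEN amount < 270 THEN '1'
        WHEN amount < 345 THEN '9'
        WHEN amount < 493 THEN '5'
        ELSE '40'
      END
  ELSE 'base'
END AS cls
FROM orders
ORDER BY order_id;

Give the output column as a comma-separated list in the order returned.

base, base, base, 5, base, base, 1, base, base, base

order_id=2: region='north' → outer ELSE → base
order_id=3: region='west' → outer ELSE → base
order_id=4: region='east' → outer ELSE → base
order_id=5: region='south' → inner[amount < 493] → 5
order_id=6: region='west' → outer ELSE → base
order_id=7: region='west' → outer ELSE → base
order_id=8: region='south' → inner[amount < 270] → 1
order_id=9: region='north' → outer ELSE → base
order_id=10: region='east' → outer ELSE → base
order_id=11: region='east' → outer ELSE → base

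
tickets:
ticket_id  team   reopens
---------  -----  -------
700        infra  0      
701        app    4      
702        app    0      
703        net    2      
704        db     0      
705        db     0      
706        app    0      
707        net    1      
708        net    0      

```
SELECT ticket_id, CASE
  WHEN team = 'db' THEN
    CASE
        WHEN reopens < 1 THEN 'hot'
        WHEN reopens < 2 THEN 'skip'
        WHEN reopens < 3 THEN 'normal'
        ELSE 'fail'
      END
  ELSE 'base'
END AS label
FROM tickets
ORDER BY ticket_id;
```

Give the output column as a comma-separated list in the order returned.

ticket_id=700: team='infra' → outer ELSE → base
ticket_id=701: team='app' → outer ELSE → base
ticket_id=702: team='app' → outer ELSE → base
ticket_id=703: team='net' → outer ELSE → base
ticket_id=704: team='db' → inner[reopens < 1] → hot
ticket_id=705: team='db' → inner[reopens < 1] → hot
ticket_id=706: team='app' → outer ELSE → base
ticket_id=707: team='net' → outer ELSE → base
ticket_id=708: team='net' → outer ELSE → base

base, base, base, base, hot, hot, base, base, base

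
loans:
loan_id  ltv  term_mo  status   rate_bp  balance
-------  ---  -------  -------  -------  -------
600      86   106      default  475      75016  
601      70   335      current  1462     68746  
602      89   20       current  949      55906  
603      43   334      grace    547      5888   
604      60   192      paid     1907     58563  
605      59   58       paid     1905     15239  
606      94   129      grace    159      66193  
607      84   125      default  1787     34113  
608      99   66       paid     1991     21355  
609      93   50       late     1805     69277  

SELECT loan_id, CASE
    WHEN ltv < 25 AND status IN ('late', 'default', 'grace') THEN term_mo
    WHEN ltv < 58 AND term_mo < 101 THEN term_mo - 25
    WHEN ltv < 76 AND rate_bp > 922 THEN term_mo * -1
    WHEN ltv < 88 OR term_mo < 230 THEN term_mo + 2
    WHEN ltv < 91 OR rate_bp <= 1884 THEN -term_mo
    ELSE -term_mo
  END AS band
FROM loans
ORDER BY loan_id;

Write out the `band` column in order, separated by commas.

108, -335, 22, 336, -192, -58, 131, 127, 68, 52

loan_id=600: ltv < 88 OR term_mo < 230 → 108
loan_id=601: ltv < 76 AND rate_bp > 922 → -335
loan_id=602: ltv < 88 OR term_mo < 230 → 22
loan_id=603: ltv < 88 OR term_mo < 230 → 336
loan_id=604: ltv < 76 AND rate_bp > 922 → -192
loan_id=605: ltv < 76 AND rate_bp > 922 → -58
loan_id=606: ltv < 88 OR term_mo < 230 → 131
loan_id=607: ltv < 88 OR term_mo < 230 → 127
loan_id=608: ltv < 88 OR term_mo < 230 → 68
loan_id=609: ltv < 88 OR term_mo < 230 → 52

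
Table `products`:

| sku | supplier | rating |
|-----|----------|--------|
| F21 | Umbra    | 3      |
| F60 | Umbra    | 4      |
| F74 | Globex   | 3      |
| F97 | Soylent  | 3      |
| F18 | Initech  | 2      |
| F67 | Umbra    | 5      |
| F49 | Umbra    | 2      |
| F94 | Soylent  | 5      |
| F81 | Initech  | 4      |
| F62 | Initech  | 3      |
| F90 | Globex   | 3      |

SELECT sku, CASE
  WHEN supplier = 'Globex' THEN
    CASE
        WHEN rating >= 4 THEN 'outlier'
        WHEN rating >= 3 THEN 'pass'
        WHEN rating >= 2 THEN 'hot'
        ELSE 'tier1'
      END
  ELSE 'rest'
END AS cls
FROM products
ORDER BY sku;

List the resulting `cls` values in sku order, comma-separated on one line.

rest, rest, rest, rest, rest, rest, pass, rest, pass, rest, rest

sku=F18: supplier='Initech' → outer ELSE → rest
sku=F21: supplier='Umbra' → outer ELSE → rest
sku=F49: supplier='Umbra' → outer ELSE → rest
sku=F60: supplier='Umbra' → outer ELSE → rest
sku=F62: supplier='Initech' → outer ELSE → rest
sku=F67: supplier='Umbra' → outer ELSE → rest
sku=F74: supplier='Globex' → inner[rating >= 3] → pass
sku=F81: supplier='Initech' → outer ELSE → rest
sku=F90: supplier='Globex' → inner[rating >= 3] → pass
sku=F94: supplier='Soylent' → outer ELSE → rest
sku=F97: supplier='Soylent' → outer ELSE → rest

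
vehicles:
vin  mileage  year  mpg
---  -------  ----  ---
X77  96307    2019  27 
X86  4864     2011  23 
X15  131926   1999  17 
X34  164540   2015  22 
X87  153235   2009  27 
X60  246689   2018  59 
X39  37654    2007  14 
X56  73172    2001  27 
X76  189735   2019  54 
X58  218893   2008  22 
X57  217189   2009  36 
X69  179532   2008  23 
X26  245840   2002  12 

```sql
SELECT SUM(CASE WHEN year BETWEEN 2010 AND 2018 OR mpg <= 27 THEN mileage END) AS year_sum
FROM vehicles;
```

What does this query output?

vin=X77: ✓ → 96307
vin=X86: ✓ → 4864
vin=X15: ✓ → 131926
vin=X34: ✓ → 164540
vin=X87: ✓ → 153235
vin=X60: ✓ → 246689
vin=X39: ✓ → 37654
vin=X56: ✓ → 73172
vin=X76: ✗
vin=X58: ✓ → 218893
vin=X57: ✗
vin=X69: ✓ → 179532
vin=X26: ✓ → 245840
year_sum = 96307 + 4864 + 131926 + 164540 + 153235 + 246689 + 37654 + 73172 + 218893 + 179532 + 245840 = 1552652

1552652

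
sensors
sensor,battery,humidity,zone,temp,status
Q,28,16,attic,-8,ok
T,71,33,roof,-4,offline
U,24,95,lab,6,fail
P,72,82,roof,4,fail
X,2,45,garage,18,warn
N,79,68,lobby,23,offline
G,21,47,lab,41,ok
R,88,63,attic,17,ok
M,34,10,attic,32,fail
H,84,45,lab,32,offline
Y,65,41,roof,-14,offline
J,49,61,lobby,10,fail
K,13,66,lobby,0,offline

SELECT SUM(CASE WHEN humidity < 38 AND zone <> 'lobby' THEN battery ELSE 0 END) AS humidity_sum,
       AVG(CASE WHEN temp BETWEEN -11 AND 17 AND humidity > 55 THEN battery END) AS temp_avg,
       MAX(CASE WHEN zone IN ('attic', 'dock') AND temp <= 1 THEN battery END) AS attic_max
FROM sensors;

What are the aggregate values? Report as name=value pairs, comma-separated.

humidity_sum=133, temp_avg=49.2, attic_max=28

[humidity_sum: humidity < 38 AND zone <> 'lobby']
sensor=Q: ✓ → 28
sensor=T: ✓ → 71
sensor=U: ✗
sensor=P: ✗
sensor=X: ✗
sensor=N: ✗
sensor=G: ✗
sensor=R: ✗
sensor=M: ✓ → 34
sensor=H: ✗
sensor=Y: ✗
sensor=J: ✗
sensor=K: ✗
humidity_sum = 28 + 71 + 34 = 133
—
[temp_avg: temp BETWEEN -11 AND 17 AND humidity > 55]
sensor=Q: ✗
sensor=T: ✗
sensor=U: ✓ → 24
sensor=P: ✓ → 72
sensor=X: ✗
sensor=N: ✗
sensor=G: ✗
sensor=R: ✓ → 88
sensor=M: ✗
sensor=H: ✗
sensor=Y: ✗
sensor=J: ✓ → 49
sensor=K: ✓ → 13
temp_avg = (24 + 72 + 88 + 49 + 13) / 5 = 49.2
—
[attic_max: zone IN ('attic', 'dock') AND temp <= 1]
sensor=Q: ✓ → 28
sensor=T: ✗
sensor=U: ✗
sensor=P: ✗
sensor=X: ✗
sensor=N: ✗
sensor=G: ✗
sensor=R: ✗
sensor=M: ✗
sensor=H: ✗
sensor=Y: ✗
sensor=J: ✗
sensor=K: ✗
attic_max = MAX(28) = 28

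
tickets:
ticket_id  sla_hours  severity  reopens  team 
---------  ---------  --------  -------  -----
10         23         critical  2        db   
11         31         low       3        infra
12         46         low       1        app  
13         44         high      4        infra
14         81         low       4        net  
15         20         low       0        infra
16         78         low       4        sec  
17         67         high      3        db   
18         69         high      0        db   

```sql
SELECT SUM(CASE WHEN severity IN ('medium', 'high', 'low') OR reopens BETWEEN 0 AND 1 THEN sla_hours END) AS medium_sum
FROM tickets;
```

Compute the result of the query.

436

ticket_id=10: ✗
ticket_id=11: ✓ → 31
ticket_id=12: ✓ → 46
ticket_id=13: ✓ → 44
ticket_id=14: ✓ → 81
ticket_id=15: ✓ → 20
ticket_id=16: ✓ → 78
ticket_id=17: ✓ → 67
ticket_id=18: ✓ → 69
medium_sum = 31 + 46 + 44 + 81 + 20 + 78 + 67 + 69 = 436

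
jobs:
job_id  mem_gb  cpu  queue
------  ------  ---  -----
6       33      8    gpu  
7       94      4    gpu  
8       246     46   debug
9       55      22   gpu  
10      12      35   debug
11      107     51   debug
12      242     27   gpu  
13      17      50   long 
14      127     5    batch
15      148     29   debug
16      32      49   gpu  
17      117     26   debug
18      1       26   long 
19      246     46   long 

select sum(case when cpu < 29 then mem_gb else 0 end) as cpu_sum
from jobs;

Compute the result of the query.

669

job_id=6: ✓ → 33
job_id=7: ✓ → 94
job_id=8: ✗
job_id=9: ✓ → 55
job_id=10: ✗
job_id=11: ✗
job_id=12: ✓ → 242
job_id=13: ✗
job_id=14: ✓ → 127
job_id=15: ✗
job_id=16: ✗
job_id=17: ✓ → 117
job_id=18: ✓ → 1
job_id=19: ✗
cpu_sum = 33 + 94 + 55 + 242 + 127 + 117 + 1 = 669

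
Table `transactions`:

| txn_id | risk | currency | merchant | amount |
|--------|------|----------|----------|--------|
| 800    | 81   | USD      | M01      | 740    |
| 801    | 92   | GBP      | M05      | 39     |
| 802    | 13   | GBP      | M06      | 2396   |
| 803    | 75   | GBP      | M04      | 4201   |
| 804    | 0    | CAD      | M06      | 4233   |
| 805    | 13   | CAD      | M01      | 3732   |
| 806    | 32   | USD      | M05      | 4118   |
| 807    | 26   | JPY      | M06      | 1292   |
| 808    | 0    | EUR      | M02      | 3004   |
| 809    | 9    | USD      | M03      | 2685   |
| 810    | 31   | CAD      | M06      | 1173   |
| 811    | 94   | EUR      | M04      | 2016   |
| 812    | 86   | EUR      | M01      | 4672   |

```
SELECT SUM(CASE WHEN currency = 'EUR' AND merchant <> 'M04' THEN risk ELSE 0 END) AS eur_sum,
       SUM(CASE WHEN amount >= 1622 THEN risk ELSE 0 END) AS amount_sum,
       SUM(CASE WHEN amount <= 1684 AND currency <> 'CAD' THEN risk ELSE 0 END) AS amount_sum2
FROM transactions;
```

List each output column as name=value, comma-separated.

[eur_sum: currency = 'EUR' AND merchant <> 'M04']
txn_id=800: ✗
txn_id=801: ✗
txn_id=802: ✗
txn_id=803: ✗
txn_id=804: ✗
txn_id=805: ✗
txn_id=806: ✗
txn_id=807: ✗
txn_id=808: ✓ → 0
txn_id=809: ✗
txn_id=810: ✗
txn_id=811: ✗
txn_id=812: ✓ → 86
eur_sum = 86
—
[amount_sum: amount >= 1622]
txn_id=800: ✗
txn_id=801: ✗
txn_id=802: ✓ → 13
txn_id=803: ✓ → 75
txn_id=804: ✓ → 0
txn_id=805: ✓ → 13
txn_id=806: ✓ → 32
txn_id=807: ✗
txn_id=808: ✓ → 0
txn_id=809: ✓ → 9
txn_id=810: ✗
txn_id=811: ✓ → 94
txn_id=812: ✓ → 86
amount_sum = 13 + 75 + 13 + 32 + 9 + 94 + 86 = 322
—
[amount_sum2: amount <= 1684 AND currency <> 'CAD']
txn_id=800: ✓ → 81
txn_id=801: ✓ → 92
txn_id=802: ✗
txn_id=803: ✗
txn_id=804: ✗
txn_id=805: ✗
txn_id=806: ✗
txn_id=807: ✓ → 26
txn_id=808: ✗
txn_id=809: ✗
txn_id=810: ✗
txn_id=811: ✗
txn_id=812: ✗
amount_sum2 = 81 + 92 + 26 = 199

eur_sum=86, amount_sum=322, amount_sum2=199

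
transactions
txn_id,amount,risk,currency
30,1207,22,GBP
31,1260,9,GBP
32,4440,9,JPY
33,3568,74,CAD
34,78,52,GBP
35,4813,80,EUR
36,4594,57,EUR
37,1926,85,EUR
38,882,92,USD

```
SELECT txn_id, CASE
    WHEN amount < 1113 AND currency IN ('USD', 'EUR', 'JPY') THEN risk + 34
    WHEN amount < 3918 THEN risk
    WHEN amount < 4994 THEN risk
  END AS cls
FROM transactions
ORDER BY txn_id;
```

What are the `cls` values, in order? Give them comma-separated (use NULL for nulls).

22, 9, 9, 74, 52, 80, 57, 85, 126

txn_id=30: amount < 3918 → 22
txn_id=31: amount < 3918 → 9
txn_id=32: amount < 4994 → 9
txn_id=33: amount < 3918 → 74
txn_id=34: amount < 3918 → 52
txn_id=35: amount < 4994 → 80
txn_id=36: amount < 4994 → 57
txn_id=37: amount < 3918 → 85
txn_id=38: amount < 1113 AND currency IN ('USD', 'EUR', 'JPY') → 126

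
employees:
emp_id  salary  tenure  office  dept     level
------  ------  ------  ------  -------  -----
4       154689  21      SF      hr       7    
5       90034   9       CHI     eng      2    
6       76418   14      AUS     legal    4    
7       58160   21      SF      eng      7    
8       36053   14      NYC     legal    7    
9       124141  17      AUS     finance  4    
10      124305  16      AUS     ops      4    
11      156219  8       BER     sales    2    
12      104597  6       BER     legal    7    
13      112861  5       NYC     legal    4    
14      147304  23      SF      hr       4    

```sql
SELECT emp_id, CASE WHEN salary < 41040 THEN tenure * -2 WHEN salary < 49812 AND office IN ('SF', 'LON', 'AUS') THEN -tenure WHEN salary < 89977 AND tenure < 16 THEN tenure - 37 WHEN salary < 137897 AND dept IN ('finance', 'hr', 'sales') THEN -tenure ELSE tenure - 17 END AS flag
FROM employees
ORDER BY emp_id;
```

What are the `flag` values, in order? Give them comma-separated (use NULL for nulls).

emp_id=4: ELSE → 4
emp_id=5: ELSE → -8
emp_id=6: salary < 89977 AND tenure < 16 → -23
emp_id=7: ELSE → 4
emp_id=8: salary < 41040 → -28
emp_id=9: salary < 137897 AND dept IN ('finance', 'hr', 'sales') → -17
emp_id=10: ELSE → -1
emp_id=11: ELSE → -9
emp_id=12: ELSE → -11
emp_id=13: ELSE → -12
emp_id=14: ELSE → 6

4, -8, -23, 4, -28, -17, -1, -9, -11, -12, 6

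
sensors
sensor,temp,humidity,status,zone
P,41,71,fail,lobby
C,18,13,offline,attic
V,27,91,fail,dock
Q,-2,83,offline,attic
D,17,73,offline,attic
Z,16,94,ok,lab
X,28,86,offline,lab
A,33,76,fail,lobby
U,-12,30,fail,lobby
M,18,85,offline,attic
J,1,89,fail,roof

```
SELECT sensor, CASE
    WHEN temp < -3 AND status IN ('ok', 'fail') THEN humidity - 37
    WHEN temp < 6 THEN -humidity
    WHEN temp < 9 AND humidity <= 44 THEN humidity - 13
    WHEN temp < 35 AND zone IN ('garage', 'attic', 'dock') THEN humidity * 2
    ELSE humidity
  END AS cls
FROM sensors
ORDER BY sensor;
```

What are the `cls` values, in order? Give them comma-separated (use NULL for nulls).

76, 26, 146, -89, 170, 71, -83, -7, 182, 86, 94

sensor=A: ELSE → 76
sensor=C: temp < 35 AND zone IN ('garage', 'attic', 'dock') → 26
sensor=D: temp < 35 AND zone IN ('garage', 'attic', 'dock') → 146
sensor=J: temp < 6 → -89
sensor=M: temp < 35 AND zone IN ('garage', 'attic', 'dock') → 170
sensor=P: ELSE → 71
sensor=Q: temp < 6 → -83
sensor=U: temp < -3 AND status IN ('ok', 'fail') → -7
sensor=V: temp < 35 AND zone IN ('garage', 'attic', 'dock') → 182
sensor=X: ELSE → 86
sensor=Z: ELSE → 94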